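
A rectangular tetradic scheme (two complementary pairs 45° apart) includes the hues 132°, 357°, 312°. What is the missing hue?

177°

A rectangular tetradic uses two complementary pairs 45° apart: offsets 0°, 45°, 180°, 225°.
Among {132°, 312°, 357°}, 132° and 312° are a 180° pair.
The remaining hue 357° needs its own complement: 357 + 180 = 537 → 537 − 360 = 177°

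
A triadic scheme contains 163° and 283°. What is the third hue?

A triad spaces three hues 120° apart.
The full set is {43°, 163°, 283°}.

43°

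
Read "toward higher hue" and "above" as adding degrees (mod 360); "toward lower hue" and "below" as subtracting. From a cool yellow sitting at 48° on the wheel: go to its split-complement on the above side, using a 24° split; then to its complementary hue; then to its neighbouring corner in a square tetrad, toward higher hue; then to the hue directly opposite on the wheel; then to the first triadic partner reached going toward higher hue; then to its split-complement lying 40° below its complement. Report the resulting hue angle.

242°

+204° (split-comp 24° ↑): 48 + 204 = 252°
+180° (complement): 252 + 180 = 432 → 432 − 360 = 72°
+90° (square ↑): 72 + 90 = 162°
+180° (complement): 162 + 180 = 342°
+120° (triadic ↑): 342 + 120 = 462 → 462 − 360 = 102°
+140° (split-comp 40° ↓): 102 + 140 = 242°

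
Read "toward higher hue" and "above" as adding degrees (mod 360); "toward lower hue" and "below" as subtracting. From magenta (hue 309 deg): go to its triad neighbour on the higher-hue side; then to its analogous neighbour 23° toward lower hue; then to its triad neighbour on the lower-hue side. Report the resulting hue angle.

+120° (triadic ↑): 309 + 120 = 429 → 429 − 360 = 69°
−23° (analog 23° ↓): 69 − 23 = 46°
−120° (triadic ↓): 46 − 120 = -74 → -74 + 360 = 286°

286°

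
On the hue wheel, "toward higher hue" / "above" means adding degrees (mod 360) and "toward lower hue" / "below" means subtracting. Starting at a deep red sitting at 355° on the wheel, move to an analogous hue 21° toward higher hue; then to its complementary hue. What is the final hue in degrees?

+21° (analog 21° ↑): 355 + 21 = 376 → 376 − 360 = 16°
+180° (complement): 16 + 180 = 196°

196°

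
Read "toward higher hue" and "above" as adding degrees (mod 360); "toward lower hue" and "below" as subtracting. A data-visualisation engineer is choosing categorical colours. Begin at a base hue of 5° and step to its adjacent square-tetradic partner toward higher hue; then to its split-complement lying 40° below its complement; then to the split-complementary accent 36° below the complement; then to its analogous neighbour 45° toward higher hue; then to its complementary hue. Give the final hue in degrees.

square ↑ +90°: 5 + 90 = 95°
split-comp 40° ↓ +140°: 95 + 140 = 235°
split-comp 36° ↓ +144°: 235 + 144 = 379 → 379 − 360 = 19°
analog 45° ↑ +45°: 19 + 45 = 64°
complement +180°: 64 + 180 = 244°

244°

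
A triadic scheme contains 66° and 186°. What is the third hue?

A triad spaces three hues 120° apart.
The full set is {66°, 186°, 306°}.

306°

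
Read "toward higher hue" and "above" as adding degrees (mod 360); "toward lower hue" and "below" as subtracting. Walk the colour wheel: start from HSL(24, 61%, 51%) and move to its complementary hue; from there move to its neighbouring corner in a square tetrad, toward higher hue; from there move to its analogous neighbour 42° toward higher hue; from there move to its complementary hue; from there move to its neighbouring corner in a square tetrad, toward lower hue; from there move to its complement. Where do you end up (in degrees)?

246°

complement +180°: 24 + 180 = 204°
square ↑ +90°: 204 + 90 = 294°
analog 42° ↑ +42°: 294 + 42 = 336°
complement +180°: 336 + 180 = 516 → 516 − 360 = 156°
square ↓ −90°: 156 − 90 = 66°
complement +180°: 66 + 180 = 246°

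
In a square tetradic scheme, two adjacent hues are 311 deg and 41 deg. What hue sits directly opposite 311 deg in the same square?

A square tetradic scheme places four hues 90° apart; opposite corners are 180° apart.
311 + 180 = 491 → 491 − 360 = 131°

131°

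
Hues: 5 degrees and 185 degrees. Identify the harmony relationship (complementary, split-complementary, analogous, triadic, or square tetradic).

Sort the hues: 5°, 185°.
Successive gaps around the wheel: 180°, 180°.
Two hues 180° apart are complementary.

complementary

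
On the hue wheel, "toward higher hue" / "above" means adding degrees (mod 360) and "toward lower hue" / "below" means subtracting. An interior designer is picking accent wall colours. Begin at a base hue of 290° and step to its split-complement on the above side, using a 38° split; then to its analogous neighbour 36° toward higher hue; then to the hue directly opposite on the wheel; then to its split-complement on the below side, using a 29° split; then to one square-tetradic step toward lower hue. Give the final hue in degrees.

290 + 218 = 508 → 508 − 360 = 148°   (split-comp 38° ↑)
148 + 36 = 184°   (analog 36° ↑)
184 + 180 = 364 → 364 − 360 = 4°   (complement)
4 + 151 = 155°   (split-comp 29° ↓)
155 − 90 = 65°   (square ↓)

65°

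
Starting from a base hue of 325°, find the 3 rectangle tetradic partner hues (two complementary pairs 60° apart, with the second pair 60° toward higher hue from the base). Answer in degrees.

325 + 60 = 385 → 385 − 360 = 25°
325 + 180 = 505 → 505 − 360 = 145°
325 + 240 = 565 → 565 − 360 = 205°

25°, 145° and 205°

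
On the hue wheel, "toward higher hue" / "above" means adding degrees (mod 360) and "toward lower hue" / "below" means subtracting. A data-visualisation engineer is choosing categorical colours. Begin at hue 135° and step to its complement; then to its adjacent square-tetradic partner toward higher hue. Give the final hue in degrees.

45°

135 + 180 = 315°   (complement)
315 + 90 = 405 → 405 − 360 = 45°   (square ↑)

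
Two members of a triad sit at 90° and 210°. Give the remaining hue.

A triad spaces three hues 120° apart.
The full set is {90°, 210°, 330°}.

330°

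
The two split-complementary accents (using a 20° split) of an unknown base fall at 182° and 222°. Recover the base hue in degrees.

The accents sit 20° either side of the complement, so the complement is their short-arc midpoint on the wheel.
Short-arc midpoint of 182° and 222°: 202°.
Base is 180° from the complement: 202 − 180 = 22°

22°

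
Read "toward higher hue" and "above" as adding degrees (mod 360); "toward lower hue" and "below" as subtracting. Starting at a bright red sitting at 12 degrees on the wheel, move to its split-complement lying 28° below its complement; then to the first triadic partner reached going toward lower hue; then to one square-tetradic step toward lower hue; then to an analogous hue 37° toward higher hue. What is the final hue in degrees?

351°

+152° (split-comp 28° ↓): 12 + 152 = 164°
−120° (triadic ↓): 164 − 120 = 44°
−90° (square ↓): 44 − 90 = -46 → -46 + 360 = 314°
+37° (analog 37° ↑): 314 + 37 = 351°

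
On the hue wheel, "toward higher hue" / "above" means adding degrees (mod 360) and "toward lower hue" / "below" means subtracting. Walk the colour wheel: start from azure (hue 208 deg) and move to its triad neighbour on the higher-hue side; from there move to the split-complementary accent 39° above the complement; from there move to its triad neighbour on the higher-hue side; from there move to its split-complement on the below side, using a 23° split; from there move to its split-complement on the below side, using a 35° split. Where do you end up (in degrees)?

208 + 120 = 328°   (triadic ↑)
328 + 219 = 547 → 547 − 360 = 187°   (split-comp 39° ↑)
187 + 120 = 307°   (triadic ↑)
307 + 157 = 464 → 464 − 360 = 104°   (split-comp 23° ↓)
104 + 145 = 249°   (split-comp 35° ↓)

249°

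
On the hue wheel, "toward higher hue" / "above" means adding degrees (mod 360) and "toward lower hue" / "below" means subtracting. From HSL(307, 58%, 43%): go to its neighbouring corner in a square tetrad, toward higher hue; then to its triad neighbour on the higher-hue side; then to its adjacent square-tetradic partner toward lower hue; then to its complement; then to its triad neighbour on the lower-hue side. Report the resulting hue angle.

square ↑ +90°: 307 + 90 = 397 → 397 − 360 = 37°
triadic ↑ +120°: 37 + 120 = 157°
square ↓ −90°: 157 − 90 = 67°
complement +180°: 67 + 180 = 247°
triadic ↓ −120°: 247 − 120 = 127°

127°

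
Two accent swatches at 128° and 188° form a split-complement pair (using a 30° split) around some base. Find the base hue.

338°

The accents sit 30° either side of the complement, so the complement is their short-arc midpoint on the wheel.
Short-arc midpoint of 128° and 188°: 158°.
Base is 180° from the complement: 158 − 180 = -22 → -22 + 360 = 338°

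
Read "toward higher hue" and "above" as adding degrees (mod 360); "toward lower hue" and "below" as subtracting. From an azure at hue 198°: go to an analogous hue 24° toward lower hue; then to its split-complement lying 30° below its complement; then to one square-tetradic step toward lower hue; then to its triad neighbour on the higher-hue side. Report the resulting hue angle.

354°

198 − 24 = 174°   (analog 24° ↓)
174 + 150 = 324°   (split-comp 30° ↓)
324 − 90 = 234°   (square ↓)
234 + 120 = 354°   (triadic ↑)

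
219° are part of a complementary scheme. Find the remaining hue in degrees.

The complement sits 180° across the wheel.
The full set through 219° is {39°, 219°}.
Given {219°}, the missing hue is 39°.

39°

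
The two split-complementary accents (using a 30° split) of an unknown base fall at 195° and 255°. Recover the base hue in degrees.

The accents sit 30° either side of the complement, so the complement is their short-arc midpoint on the wheel.
Short-arc midpoint of 195° and 255°: 225°.
Base is 180° from the complement: 225 − 180 = 45°

45°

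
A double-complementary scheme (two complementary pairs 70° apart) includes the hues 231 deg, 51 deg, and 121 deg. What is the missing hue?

A rectangular tetradic uses two complementary pairs 70° apart: offsets 0°, 70°, 180°, 250°.
Among {51°, 121°, 231°}, 51° and 231° are a 180° pair.
The remaining hue 121° needs its own complement: 121 + 180 = 301°

301°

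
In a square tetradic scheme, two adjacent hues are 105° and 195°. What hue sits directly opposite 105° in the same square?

A square tetradic scheme places four hues 90° apart; opposite corners are 180° apart.
105 + 180 = 285°

285°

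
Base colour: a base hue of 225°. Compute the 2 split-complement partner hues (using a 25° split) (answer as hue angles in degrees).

Split-complementary hues sit 25° either side of the complement.
Complement of 225°: 225 + 180 = 405 → 405 − 360 = 45°
45 − 25 = 20°
45 + 25 = 70°

20° and 70°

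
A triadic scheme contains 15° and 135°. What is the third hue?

255°

A triad spaces three hues 120° apart.
The full set is {15°, 135°, 255°}.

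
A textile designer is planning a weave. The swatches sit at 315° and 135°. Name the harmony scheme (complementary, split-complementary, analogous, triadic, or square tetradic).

complementary

Sort the hues: 135°, 315°.
Successive gaps around the wheel: 180°, 180°.
Two hues 180° apart are complementary.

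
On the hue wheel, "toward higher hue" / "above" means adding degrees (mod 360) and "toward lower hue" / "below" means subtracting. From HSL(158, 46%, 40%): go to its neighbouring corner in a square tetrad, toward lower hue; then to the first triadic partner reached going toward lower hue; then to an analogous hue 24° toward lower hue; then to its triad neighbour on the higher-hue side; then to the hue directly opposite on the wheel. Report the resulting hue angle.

224°

square ↓ −90°: 158 − 90 = 68°
triadic ↓ −120°: 68 − 120 = -52 → -52 + 360 = 308°
analog 24° ↓ −24°: 308 − 24 = 284°
triadic ↑ +120°: 284 + 120 = 404 → 404 − 360 = 44°
complement +180°: 44 + 180 = 224°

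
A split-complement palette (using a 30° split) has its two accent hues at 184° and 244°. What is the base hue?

The accents sit 30° either side of the complement, so the complement is their short-arc midpoint on the wheel.
Short-arc midpoint of 184° and 244°: 214°.
Base is 180° from the complement: 214 − 180 = 34°

34°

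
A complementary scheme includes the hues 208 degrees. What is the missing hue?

28°

The complement sits 180° across the wheel.
The full set through 208° is {28°, 208°}.
Given {208°}, the missing hue is 28°.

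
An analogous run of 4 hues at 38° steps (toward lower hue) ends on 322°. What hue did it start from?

3 steps of 38° (toward lower hue) give a net shift of −114°.
Start = end − shift: 322 + 114 = 436 → 436 − 360 = 76°

76°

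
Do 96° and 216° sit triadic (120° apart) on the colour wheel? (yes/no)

Angular distance: |96 − 216| = 120 = 120°.
Triadic (120° apart) requires 120°.

yes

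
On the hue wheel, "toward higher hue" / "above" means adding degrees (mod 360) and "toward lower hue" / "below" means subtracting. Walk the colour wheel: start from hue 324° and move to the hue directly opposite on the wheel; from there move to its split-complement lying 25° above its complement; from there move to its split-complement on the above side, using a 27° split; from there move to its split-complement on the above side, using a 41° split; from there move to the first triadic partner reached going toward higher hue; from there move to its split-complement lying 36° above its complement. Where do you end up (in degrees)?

33°

+180° (complement): 324 + 180 = 504 → 504 − 360 = 144°
+205° (split-comp 25° ↑): 144 + 205 = 349°
+207° (split-comp 27° ↑): 349 + 207 = 556 → 556 − 360 = 196°
+221° (split-comp 41° ↑): 196 + 221 = 417 → 417 − 360 = 57°
+120° (triadic ↑): 57 + 120 = 177°
+216° (split-comp 36° ↑): 177 + 216 = 393 → 393 − 360 = 33°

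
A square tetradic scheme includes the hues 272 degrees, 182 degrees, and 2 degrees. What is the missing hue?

A square tetradic scheme places four hues every 90°.
The full set through 2° is {2°, 92°, 182°, 272°}.
Given {2°, 182°, 272°}, the missing hue is 92°.

92°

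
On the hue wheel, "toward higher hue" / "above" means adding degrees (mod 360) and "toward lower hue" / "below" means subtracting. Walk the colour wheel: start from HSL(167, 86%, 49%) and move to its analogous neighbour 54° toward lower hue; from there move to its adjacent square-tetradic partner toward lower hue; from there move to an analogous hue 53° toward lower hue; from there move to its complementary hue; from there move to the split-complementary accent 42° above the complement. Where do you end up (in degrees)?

12°

−54° (analog 54° ↓): 167 − 54 = 113°
−90° (square ↓): 113 − 90 = 23°
−53° (analog 53° ↓): 23 − 53 = -30 → -30 + 360 = 330°
+180° (complement): 330 + 180 = 510 → 510 − 360 = 150°
+222° (split-comp 42° ↑): 150 + 222 = 372 → 372 − 360 = 12°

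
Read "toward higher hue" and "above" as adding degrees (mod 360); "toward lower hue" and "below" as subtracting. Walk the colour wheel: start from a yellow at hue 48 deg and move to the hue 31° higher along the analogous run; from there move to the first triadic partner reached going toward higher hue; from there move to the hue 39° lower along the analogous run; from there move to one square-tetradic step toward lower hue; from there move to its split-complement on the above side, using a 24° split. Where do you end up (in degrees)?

48 + 31 = 79°   (analog 31° ↑)
79 + 120 = 199°   (triadic ↑)
199 − 39 = 160°   (analog 39° ↓)
160 − 90 = 70°   (square ↓)
70 + 204 = 274°   (split-comp 24° ↑)

274°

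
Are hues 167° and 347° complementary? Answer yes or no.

yes

Angular distance: |167 − 347| = 180 = 180°.
Complementary requires 180°.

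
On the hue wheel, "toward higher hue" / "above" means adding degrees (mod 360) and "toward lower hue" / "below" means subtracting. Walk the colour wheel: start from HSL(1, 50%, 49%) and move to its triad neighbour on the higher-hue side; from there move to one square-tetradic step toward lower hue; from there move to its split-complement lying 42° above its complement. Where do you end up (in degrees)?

1 + 120 = 121°   (triadic ↑)
121 − 90 = 31°   (square ↓)
31 + 222 = 253°   (split-comp 42° ↑)

253°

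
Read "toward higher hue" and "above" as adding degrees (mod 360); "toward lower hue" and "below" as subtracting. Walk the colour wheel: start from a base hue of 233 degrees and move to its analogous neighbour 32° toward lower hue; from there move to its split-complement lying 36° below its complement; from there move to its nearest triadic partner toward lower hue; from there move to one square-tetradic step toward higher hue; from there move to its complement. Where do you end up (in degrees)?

−32° (analog 32° ↓): 233 − 32 = 201°
+144° (split-comp 36° ↓): 201 + 144 = 345°
−120° (triadic ↓): 345 − 120 = 225°
+90° (square ↑): 225 + 90 = 315°
+180° (complement): 315 + 180 = 495 → 495 − 360 = 135°

135°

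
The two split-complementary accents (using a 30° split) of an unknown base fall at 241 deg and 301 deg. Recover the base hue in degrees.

91°

The accents sit 30° either side of the complement, so the complement is their short-arc midpoint on the wheel.
Short-arc midpoint of 241° and 301°: 271°.
Base is 180° from the complement: 271 − 180 = 91°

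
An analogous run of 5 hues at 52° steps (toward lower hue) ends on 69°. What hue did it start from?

4 steps of 52° (toward lower hue) give a net shift of −208°.
Start = end − shift: 69 + 208 = 277°

277°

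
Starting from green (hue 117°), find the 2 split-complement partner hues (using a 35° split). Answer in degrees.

262° and 332°

Split-complementary hues sit 35° either side of the complement.
Complement of 117°: 117 + 180 = 297°
297 − 35 = 262°
297 + 35 = 332°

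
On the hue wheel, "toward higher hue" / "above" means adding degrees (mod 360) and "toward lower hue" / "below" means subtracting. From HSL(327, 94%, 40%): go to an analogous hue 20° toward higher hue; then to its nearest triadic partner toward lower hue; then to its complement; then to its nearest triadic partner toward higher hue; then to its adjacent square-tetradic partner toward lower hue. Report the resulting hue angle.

77°

analog 20° ↑ +20°: 327 + 20 = 347°
triadic ↓ −120°: 347 − 120 = 227°
complement +180°: 227 + 180 = 407 → 407 − 360 = 47°
triadic ↑ +120°: 47 + 120 = 167°
square ↓ −90°: 167 − 90 = 77°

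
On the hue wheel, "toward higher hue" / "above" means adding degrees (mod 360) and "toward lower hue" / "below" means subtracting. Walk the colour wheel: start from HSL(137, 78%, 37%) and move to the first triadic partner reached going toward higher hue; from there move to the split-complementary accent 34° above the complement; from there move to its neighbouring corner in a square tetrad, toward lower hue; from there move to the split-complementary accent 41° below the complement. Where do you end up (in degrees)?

160°

137 + 120 = 257°   (triadic ↑)
257 + 214 = 471 → 471 − 360 = 111°   (split-comp 34° ↑)
111 − 90 = 21°   (square ↓)
21 + 139 = 160°   (split-comp 41° ↓)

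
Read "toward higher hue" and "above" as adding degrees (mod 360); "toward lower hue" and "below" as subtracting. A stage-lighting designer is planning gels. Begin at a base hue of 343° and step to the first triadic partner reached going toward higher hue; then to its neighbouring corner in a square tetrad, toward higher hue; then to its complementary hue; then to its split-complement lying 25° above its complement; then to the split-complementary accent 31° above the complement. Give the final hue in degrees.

triadic ↑ +120°: 343 + 120 = 463 → 463 − 360 = 103°
square ↑ +90°: 103 + 90 = 193°
complement +180°: 193 + 180 = 373 → 373 − 360 = 13°
split-comp 25° ↑ +205°: 13 + 205 = 218°
split-comp 31° ↑ +211°: 218 + 211 = 429 → 429 − 360 = 69°

69°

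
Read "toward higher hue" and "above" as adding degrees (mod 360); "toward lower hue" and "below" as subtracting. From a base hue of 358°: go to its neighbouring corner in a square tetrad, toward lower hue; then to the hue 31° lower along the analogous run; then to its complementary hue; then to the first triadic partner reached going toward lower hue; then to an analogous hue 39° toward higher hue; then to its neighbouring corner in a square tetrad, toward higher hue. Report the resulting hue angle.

358 − 90 = 268°   (square ↓)
268 − 31 = 237°   (analog 31° ↓)
237 + 180 = 417 → 417 − 360 = 57°   (complement)
57 − 120 = -63 → -63 + 360 = 297°   (triadic ↓)
297 + 39 = 336°   (analog 39° ↑)
336 + 90 = 426 → 426 − 360 = 66°   (square ↑)

66°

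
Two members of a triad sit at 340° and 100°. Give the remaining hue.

220°

A triad spaces three hues 120° apart.
The full set is {100°, 220°, 340°}.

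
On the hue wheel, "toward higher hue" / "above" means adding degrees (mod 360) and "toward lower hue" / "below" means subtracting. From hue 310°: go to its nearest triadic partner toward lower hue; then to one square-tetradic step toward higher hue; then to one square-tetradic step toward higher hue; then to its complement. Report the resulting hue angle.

190°

triadic ↓ −120°: 310 − 120 = 190°
square ↑ +90°: 190 + 90 = 280°
square ↑ +90°: 280 + 90 = 370 → 370 − 360 = 10°
complement +180°: 10 + 180 = 190°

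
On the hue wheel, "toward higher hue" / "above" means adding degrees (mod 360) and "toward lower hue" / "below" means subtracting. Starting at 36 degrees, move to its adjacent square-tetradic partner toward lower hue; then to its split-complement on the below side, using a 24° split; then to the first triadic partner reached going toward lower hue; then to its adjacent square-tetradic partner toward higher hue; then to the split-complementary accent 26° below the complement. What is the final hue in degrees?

36 − 90 = -54 → -54 + 360 = 306°   (square ↓)
306 + 156 = 462 → 462 − 360 = 102°   (split-comp 24° ↓)
102 − 120 = -18 → -18 + 360 = 342°   (triadic ↓)
342 + 90 = 432 → 432 − 360 = 72°   (square ↑)
72 + 154 = 226°   (split-comp 26° ↓)

226°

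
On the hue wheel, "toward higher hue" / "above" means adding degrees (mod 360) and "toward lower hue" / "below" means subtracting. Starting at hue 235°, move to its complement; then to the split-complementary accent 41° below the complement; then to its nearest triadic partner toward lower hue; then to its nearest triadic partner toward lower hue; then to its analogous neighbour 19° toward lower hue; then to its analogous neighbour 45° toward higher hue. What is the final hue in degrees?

+180° (complement): 235 + 180 = 415 → 415 − 360 = 55°
+139° (split-comp 41° ↓): 55 + 139 = 194°
−120° (triadic ↓): 194 − 120 = 74°
−120° (triadic ↓): 74 − 120 = -46 → -46 + 360 = 314°
−19° (analog 19° ↓): 314 − 19 = 295°
+45° (analog 45° ↑): 295 + 45 = 340°

340°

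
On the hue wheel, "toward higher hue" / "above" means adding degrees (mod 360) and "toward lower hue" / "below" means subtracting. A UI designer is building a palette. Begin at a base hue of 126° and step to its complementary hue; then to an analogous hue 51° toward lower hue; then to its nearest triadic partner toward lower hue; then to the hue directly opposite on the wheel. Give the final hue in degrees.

complement +180°: 126 + 180 = 306°
analog 51° ↓ −51°: 306 − 51 = 255°
triadic ↓ −120°: 255 − 120 = 135°
complement +180°: 135 + 180 = 315°

315°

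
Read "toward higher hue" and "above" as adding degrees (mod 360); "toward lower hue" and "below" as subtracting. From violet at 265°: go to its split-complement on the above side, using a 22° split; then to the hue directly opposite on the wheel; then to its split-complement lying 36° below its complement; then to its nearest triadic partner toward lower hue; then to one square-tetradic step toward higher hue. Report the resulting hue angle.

split-comp 22° ↑ +202°: 265 + 202 = 467 → 467 − 360 = 107°
complement +180°: 107 + 180 = 287°
split-comp 36° ↓ +144°: 287 + 144 = 431 → 431 − 360 = 71°
triadic ↓ −120°: 71 − 120 = -49 → -49 + 360 = 311°
square ↑ +90°: 311 + 90 = 401 → 401 − 360 = 41°

41°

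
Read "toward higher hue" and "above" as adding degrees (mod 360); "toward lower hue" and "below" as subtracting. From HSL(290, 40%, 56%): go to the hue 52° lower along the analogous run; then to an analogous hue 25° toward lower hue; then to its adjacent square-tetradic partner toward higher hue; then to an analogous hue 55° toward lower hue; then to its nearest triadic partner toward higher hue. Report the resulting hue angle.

8°

−52° (analog 52° ↓): 290 − 52 = 238°
−25° (analog 25° ↓): 238 − 25 = 213°
+90° (square ↑): 213 + 90 = 303°
−55° (analog 55° ↓): 303 − 55 = 248°
+120° (triadic ↑): 248 + 120 = 368 → 368 − 360 = 8°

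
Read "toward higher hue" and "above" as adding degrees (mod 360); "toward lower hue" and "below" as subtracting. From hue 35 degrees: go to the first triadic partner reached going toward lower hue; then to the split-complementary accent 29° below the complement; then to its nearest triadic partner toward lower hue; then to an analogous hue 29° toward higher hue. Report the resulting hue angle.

35 − 120 = -85 → -85 + 360 = 275°   (triadic ↓)
275 + 151 = 426 → 426 − 360 = 66°   (split-comp 29° ↓)
66 − 120 = -54 → -54 + 360 = 306°   (triadic ↓)
306 + 29 = 335°   (analog 29° ↑)

335°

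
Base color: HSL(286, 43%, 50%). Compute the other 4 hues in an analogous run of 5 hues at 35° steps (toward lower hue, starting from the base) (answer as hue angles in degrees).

Analogous hues sit every 35° along the wheel.
286 − 35 = 251°
286 − 70 = 216°
286 − 105 = 181°
286 − 140 = 146°

251°, 216°, 181° and 146°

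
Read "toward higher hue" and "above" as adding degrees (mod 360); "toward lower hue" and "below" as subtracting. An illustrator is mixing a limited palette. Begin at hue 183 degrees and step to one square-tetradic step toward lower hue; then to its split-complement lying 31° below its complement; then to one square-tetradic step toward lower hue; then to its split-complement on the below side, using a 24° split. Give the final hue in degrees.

308°

square ↓ −90°: 183 − 90 = 93°
split-comp 31° ↓ +149°: 93 + 149 = 242°
square ↓ −90°: 242 − 90 = 152°
split-comp 24° ↓ +156°: 152 + 156 = 308°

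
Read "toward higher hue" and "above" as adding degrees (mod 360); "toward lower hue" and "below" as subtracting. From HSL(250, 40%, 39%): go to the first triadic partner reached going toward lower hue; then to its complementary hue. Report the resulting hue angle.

−120° (triadic ↓): 250 − 120 = 130°
+180° (complement): 130 + 180 = 310°

310°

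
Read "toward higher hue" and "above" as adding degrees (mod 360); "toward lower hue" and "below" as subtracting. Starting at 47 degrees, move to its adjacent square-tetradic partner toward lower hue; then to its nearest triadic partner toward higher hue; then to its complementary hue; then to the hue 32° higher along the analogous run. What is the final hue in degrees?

289°

47 − 90 = -43 → -43 + 360 = 317°   (square ↓)
317 + 120 = 437 → 437 − 360 = 77°   (triadic ↑)
77 + 180 = 257°   (complement)
257 + 32 = 289°   (analog 32° ↑)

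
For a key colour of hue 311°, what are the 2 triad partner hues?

71° and 191°

A triad places three hues 120° apart.
311 + 120 = 431 → 431 − 360 = 71°
311 + 240 = 551 → 551 − 360 = 191°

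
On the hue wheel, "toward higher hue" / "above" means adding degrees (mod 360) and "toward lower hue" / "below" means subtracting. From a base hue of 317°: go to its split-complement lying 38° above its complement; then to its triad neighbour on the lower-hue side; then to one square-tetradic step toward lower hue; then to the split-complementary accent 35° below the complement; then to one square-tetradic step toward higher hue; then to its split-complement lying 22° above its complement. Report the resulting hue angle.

+218° (split-comp 38° ↑): 317 + 218 = 535 → 535 − 360 = 175°
−120° (triadic ↓): 175 − 120 = 55°
−90° (square ↓): 55 − 90 = -35 → -35 + 360 = 325°
+145° (split-comp 35° ↓): 325 + 145 = 470 → 470 − 360 = 110°
+90° (square ↑): 110 + 90 = 200°
+202° (split-comp 22° ↑): 200 + 202 = 402 → 402 − 360 = 42°

42°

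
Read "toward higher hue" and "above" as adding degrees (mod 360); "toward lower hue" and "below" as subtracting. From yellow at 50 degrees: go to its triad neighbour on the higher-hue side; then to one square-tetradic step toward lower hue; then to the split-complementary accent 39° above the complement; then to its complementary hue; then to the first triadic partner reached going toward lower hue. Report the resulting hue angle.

359°

triadic ↑ +120°: 50 + 120 = 170°
square ↓ −90°: 170 − 90 = 80°
split-comp 39° ↑ +219°: 80 + 219 = 299°
complement +180°: 299 + 180 = 479 → 479 − 360 = 119°
triadic ↓ −120°: 119 − 120 = -1 → -1 + 360 = 359°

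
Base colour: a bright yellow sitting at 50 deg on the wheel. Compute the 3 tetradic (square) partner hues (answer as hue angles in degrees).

A square tetradic scheme places four hues every 90°.
50 + 90 = 140°
50 + 180 = 230°
50 + 270 = 320°

140°, 230°, and 320°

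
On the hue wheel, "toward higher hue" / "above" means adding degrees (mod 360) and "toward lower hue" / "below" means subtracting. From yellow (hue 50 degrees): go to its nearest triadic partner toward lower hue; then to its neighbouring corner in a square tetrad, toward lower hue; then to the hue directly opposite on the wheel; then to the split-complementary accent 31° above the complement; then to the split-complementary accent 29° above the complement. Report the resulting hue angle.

80°

triadic ↓ −120°: 50 − 120 = -70 → -70 + 360 = 290°
square ↓ −90°: 290 − 90 = 200°
complement +180°: 200 + 180 = 380 → 380 − 360 = 20°
split-comp 31° ↑ +211°: 20 + 211 = 231°
split-comp 29° ↑ +209°: 231 + 209 = 440 → 440 − 360 = 80°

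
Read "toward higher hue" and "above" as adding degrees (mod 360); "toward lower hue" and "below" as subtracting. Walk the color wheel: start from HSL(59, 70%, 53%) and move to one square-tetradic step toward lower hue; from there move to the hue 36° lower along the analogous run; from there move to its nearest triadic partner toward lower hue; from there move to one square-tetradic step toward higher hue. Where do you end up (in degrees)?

59 − 90 = -31 → -31 + 360 = 329°   (square ↓)
329 − 36 = 293°   (analog 36° ↓)
293 − 120 = 173°   (triadic ↓)
173 + 90 = 263°   (square ↑)

263°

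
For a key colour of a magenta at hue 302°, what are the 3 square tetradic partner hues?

A square tetradic scheme places four hues every 90°.
302 + 90 = 392 → 392 − 360 = 32°
302 + 180 = 482 → 482 − 360 = 122°
302 + 270 = 572 → 572 − 360 = 212°

32°, 122° and 212°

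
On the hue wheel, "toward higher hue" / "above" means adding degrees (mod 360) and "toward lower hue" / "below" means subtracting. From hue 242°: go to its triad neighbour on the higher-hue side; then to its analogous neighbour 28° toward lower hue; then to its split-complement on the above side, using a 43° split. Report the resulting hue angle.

+120° (triadic ↑): 242 + 120 = 362 → 362 − 360 = 2°
−28° (analog 28° ↓): 2 − 28 = -26 → -26 + 360 = 334°
+223° (split-comp 43° ↑): 334 + 223 = 557 → 557 − 360 = 197°

197°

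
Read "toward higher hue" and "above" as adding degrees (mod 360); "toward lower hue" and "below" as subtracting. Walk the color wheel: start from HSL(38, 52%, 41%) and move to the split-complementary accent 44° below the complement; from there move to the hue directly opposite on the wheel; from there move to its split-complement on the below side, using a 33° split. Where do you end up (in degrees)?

141°

38 + 136 = 174°   (split-comp 44° ↓)
174 + 180 = 354°   (complement)
354 + 147 = 501 → 501 − 360 = 141°   (split-comp 33° ↓)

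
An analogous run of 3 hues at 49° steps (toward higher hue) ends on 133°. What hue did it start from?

2 steps of 49° (toward higher hue) give a net shift of +98°.
Start = end − shift: 133 − 98 = 35°

35°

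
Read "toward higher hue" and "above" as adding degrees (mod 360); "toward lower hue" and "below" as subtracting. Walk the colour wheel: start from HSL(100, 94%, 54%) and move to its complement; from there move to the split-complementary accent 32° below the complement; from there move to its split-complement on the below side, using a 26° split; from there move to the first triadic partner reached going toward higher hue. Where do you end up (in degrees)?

complement +180°: 100 + 180 = 280°
split-comp 32° ↓ +148°: 280 + 148 = 428 → 428 − 360 = 68°
split-comp 26° ↓ +154°: 68 + 154 = 222°
triadic ↑ +120°: 222 + 120 = 342°

342°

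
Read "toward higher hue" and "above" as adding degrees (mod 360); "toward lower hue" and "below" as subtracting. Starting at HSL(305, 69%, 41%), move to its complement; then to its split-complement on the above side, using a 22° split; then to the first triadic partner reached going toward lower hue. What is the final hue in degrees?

207°

305 + 180 = 485 → 485 − 360 = 125°   (complement)
125 + 202 = 327°   (split-comp 22° ↑)
327 − 120 = 207°   (triadic ↓)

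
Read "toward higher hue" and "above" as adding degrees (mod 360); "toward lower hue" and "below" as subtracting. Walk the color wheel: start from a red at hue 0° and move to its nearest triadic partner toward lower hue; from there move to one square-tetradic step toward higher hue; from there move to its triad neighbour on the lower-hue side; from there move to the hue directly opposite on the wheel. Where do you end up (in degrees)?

30°

0 − 120 = -120 → -120 + 360 = 240°   (triadic ↓)
240 + 90 = 330°   (square ↑)
330 − 120 = 210°   (triadic ↓)
210 + 180 = 390 → 390 − 360 = 30°   (complement)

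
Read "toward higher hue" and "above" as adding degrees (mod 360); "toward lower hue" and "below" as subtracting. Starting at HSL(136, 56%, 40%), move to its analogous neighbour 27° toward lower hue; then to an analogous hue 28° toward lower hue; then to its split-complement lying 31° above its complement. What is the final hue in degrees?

136 − 27 = 109°   (analog 27° ↓)
109 − 28 = 81°   (analog 28° ↓)
81 + 211 = 292°   (split-comp 31° ↑)

292°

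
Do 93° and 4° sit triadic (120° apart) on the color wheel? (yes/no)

no

Angular distance: |93 − 4| = 89 = 89°.
Triadic (120° apart) requires 120°.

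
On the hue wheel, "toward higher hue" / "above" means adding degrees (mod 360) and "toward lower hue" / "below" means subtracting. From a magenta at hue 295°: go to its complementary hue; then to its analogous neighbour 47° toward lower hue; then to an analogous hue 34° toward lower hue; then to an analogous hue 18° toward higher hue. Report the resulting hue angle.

52°

complement +180°: 295 + 180 = 475 → 475 − 360 = 115°
analog 47° ↓ −47°: 115 − 47 = 68°
analog 34° ↓ −34°: 68 − 34 = 34°
analog 18° ↑ +18°: 34 + 18 = 52°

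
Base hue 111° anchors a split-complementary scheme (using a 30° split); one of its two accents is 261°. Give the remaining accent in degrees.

Split-complementary hues sit 30° either side of the complement.
Complement of the base 111°: 111 + 180 = 291°
The given accent 261° is 30° one side of 291°; the other accent sits 30° the other side: 291 + 30 = 321°

321°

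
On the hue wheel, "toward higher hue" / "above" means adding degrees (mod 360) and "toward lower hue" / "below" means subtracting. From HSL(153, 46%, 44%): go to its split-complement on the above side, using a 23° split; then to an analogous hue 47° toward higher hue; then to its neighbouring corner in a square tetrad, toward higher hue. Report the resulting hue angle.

133°

153 + 203 = 356°   (split-comp 23° ↑)
356 + 47 = 403 → 403 − 360 = 43°   (analog 47° ↑)
43 + 90 = 133°   (square ↑)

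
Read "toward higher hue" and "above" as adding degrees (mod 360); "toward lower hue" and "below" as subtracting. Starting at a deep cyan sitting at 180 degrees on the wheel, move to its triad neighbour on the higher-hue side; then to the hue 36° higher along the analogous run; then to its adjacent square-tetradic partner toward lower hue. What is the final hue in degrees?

246°

triadic ↑ +120°: 180 + 120 = 300°
analog 36° ↑ +36°: 300 + 36 = 336°
square ↓ −90°: 336 − 90 = 246°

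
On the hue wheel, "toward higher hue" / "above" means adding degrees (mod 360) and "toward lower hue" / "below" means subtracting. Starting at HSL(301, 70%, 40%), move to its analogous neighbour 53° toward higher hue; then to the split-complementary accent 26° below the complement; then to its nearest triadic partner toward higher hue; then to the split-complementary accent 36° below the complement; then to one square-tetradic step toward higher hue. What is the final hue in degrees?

142°

analog 53° ↑ +53°: 301 + 53 = 354°
split-comp 26° ↓ +154°: 354 + 154 = 508 → 508 − 360 = 148°
triadic ↑ +120°: 148 + 120 = 268°
split-comp 36° ↓ +144°: 268 + 144 = 412 → 412 − 360 = 52°
square ↑ +90°: 52 + 90 = 142°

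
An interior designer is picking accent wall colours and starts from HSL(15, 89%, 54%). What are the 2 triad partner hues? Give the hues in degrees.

A triad places three hues 120° apart.
15 + 120 = 135°
15 + 240 = 255°

135° and 255°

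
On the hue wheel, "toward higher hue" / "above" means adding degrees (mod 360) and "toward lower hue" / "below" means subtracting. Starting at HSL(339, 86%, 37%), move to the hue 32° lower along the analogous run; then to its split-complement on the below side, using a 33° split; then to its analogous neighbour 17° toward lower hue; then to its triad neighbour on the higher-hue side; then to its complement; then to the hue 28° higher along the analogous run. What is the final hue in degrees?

45°

−32° (analog 32° ↓): 339 − 32 = 307°
+147° (split-comp 33° ↓): 307 + 147 = 454 → 454 − 360 = 94°
−17° (analog 17° ↓): 94 − 17 = 77°
+120° (triadic ↑): 77 + 120 = 197°
+180° (complement): 197 + 180 = 377 → 377 − 360 = 17°
+28° (analog 28° ↑): 17 + 28 = 45°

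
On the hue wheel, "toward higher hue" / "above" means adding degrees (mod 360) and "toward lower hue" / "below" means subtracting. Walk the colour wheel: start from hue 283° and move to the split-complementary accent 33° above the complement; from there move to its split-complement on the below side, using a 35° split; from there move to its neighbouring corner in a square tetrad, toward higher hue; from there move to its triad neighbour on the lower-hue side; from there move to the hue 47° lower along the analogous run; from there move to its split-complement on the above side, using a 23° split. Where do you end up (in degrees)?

47°

283 + 213 = 496 → 496 − 360 = 136°   (split-comp 33° ↑)
136 + 145 = 281°   (split-comp 35° ↓)
281 + 90 = 371 → 371 − 360 = 11°   (square ↑)
11 − 120 = -109 → -109 + 360 = 251°   (triadic ↓)
251 − 47 = 204°   (analog 47° ↓)
204 + 203 = 407 → 407 − 360 = 47°   (split-comp 23° ↑)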